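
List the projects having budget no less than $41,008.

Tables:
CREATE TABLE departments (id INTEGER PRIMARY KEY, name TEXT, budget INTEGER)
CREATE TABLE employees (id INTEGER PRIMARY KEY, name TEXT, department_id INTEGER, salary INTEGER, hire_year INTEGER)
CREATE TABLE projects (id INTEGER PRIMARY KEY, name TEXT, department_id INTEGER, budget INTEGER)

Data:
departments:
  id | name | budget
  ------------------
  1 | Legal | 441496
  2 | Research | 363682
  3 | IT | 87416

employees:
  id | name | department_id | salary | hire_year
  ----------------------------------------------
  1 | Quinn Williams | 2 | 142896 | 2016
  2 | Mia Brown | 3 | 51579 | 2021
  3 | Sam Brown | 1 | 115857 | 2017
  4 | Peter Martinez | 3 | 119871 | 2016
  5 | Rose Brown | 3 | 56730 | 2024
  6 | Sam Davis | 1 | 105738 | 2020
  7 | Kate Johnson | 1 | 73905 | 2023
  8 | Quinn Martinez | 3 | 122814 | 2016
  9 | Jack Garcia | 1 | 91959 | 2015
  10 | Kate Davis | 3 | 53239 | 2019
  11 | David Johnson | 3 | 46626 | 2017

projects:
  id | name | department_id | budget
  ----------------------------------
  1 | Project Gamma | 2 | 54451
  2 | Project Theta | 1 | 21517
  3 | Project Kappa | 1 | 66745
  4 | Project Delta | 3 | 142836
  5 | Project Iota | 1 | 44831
SELECT name, budget FROM projects WHERE budget >= 41008

Execution result:
name | budget
Project Gamma | 54451
Project Kappa | 66745
Project Delta | 142836
Project Iota | 44831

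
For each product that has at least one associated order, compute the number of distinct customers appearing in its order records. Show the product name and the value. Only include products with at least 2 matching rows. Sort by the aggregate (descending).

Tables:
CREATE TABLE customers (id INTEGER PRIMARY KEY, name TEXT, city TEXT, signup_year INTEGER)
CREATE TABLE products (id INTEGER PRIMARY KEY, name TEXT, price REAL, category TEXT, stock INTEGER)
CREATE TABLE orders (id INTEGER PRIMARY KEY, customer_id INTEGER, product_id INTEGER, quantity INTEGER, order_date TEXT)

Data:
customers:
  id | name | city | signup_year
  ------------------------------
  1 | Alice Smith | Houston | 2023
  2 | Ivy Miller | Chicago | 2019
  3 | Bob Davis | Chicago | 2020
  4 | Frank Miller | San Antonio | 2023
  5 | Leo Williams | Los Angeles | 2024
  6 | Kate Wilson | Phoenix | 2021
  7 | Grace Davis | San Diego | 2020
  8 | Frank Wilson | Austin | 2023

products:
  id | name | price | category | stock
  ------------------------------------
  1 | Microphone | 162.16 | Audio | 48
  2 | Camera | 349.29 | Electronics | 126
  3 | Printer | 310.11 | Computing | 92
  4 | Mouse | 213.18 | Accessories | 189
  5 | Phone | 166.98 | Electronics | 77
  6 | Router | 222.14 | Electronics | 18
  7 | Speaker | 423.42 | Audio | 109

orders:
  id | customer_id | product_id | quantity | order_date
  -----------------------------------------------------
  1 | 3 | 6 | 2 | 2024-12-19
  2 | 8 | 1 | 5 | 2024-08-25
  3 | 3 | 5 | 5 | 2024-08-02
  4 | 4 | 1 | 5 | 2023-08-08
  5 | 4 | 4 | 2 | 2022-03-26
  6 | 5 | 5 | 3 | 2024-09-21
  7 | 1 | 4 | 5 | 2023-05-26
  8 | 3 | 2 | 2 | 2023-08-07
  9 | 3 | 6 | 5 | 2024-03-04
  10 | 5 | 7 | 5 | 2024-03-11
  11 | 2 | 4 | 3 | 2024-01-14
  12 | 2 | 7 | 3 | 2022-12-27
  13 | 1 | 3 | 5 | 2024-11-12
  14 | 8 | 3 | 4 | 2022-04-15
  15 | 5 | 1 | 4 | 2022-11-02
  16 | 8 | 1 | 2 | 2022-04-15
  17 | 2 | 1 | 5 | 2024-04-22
SELECT p.name, COUNT(DISTINCT c.customer_id) AS distinct_customer_count FROM orders c JOIN products p ON c.product_id = p.id GROUP BY p.id, p.name HAVING COUNT(*) >= 2 ORDER BY distinct_customer_count DESC

Execution result:
name | distinct_customer_count
Microphone | 4
Mouse | 3
Printer | 2
Phone | 2
Speaker | 2
Router | 1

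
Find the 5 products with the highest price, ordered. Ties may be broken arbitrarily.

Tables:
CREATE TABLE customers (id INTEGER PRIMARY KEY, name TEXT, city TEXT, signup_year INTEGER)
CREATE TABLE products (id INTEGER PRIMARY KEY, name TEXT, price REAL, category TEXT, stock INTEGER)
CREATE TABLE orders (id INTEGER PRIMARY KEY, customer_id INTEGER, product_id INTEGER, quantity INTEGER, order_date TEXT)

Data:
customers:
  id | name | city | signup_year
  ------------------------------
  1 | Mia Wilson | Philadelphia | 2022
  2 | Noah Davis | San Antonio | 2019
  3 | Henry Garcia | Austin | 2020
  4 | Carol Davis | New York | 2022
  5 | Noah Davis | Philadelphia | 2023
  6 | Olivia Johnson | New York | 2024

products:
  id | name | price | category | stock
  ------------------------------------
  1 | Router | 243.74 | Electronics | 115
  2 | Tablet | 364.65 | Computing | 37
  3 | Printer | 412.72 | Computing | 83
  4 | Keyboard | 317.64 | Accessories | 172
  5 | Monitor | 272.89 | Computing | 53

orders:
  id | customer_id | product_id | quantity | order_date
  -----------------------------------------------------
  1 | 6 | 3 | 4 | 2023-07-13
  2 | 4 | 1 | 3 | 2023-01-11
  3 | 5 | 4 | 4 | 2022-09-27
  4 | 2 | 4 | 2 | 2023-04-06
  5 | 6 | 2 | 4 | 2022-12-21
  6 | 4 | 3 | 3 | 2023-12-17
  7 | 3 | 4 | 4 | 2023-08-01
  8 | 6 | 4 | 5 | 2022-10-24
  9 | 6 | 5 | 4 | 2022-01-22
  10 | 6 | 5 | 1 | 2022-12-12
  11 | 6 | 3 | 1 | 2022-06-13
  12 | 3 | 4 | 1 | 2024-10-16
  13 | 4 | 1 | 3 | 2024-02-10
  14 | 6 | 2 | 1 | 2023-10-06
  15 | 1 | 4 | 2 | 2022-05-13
SELECT name, price FROM products ORDER BY price DESC LIMIT 5

Execution result:
name | price
Printer | 412.72
Tablet | 364.65
Keyboard | 317.64
Monitor | 272.89
Router | 243.74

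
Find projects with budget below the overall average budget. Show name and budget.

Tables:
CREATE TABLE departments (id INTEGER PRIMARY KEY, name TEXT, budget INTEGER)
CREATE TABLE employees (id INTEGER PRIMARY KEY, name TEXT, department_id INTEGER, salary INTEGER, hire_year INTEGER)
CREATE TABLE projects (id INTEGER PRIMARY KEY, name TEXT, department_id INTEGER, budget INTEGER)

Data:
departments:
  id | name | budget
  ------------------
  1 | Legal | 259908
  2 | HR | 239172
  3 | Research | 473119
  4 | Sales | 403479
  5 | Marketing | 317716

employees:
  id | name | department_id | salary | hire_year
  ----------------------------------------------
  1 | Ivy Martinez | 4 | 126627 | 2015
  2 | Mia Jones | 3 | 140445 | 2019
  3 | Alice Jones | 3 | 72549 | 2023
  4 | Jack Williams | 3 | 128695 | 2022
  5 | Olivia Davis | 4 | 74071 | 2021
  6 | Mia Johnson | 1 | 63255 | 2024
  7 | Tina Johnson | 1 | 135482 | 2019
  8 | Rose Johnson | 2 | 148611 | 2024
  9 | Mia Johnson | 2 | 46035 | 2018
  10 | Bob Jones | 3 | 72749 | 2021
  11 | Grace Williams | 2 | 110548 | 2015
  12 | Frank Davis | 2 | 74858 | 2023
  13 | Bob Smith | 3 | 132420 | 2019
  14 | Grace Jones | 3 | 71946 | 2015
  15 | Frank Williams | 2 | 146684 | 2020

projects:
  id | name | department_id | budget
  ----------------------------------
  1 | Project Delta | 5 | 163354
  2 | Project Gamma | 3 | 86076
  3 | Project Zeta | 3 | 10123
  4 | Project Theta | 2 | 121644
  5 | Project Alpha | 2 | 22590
SELECT name, budget FROM projects WHERE budget < (SELECT AVG(budget) FROM projects)

Execution result:
name | budget
Project Zeta | 10123
Project Alpha | 22590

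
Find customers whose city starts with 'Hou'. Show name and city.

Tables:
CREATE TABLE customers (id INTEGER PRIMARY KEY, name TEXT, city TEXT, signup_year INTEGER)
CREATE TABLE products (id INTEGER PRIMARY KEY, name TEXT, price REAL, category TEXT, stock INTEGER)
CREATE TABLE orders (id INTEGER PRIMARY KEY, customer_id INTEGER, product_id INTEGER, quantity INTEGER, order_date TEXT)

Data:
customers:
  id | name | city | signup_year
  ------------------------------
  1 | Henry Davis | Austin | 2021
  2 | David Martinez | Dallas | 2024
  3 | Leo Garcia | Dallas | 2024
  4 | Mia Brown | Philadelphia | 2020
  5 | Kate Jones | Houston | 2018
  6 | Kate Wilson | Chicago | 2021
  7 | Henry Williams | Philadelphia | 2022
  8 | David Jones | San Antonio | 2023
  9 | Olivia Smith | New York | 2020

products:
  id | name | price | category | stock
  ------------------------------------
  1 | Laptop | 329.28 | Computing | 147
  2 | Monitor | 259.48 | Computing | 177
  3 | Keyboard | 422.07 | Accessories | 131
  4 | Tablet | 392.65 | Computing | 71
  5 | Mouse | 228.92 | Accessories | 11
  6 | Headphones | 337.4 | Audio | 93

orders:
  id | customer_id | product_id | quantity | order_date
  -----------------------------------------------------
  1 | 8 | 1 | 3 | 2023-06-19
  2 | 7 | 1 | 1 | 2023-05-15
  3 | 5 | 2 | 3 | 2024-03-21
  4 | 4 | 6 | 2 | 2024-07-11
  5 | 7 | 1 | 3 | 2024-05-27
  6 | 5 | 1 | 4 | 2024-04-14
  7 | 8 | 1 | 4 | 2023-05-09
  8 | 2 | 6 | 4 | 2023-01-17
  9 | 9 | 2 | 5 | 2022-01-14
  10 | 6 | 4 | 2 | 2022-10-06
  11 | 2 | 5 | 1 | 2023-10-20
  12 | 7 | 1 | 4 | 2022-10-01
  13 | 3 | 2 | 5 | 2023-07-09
SELECT name, city FROM customers WHERE city LIKE 'Hou%'

Execution result:
name | city
Kate Jones | Houston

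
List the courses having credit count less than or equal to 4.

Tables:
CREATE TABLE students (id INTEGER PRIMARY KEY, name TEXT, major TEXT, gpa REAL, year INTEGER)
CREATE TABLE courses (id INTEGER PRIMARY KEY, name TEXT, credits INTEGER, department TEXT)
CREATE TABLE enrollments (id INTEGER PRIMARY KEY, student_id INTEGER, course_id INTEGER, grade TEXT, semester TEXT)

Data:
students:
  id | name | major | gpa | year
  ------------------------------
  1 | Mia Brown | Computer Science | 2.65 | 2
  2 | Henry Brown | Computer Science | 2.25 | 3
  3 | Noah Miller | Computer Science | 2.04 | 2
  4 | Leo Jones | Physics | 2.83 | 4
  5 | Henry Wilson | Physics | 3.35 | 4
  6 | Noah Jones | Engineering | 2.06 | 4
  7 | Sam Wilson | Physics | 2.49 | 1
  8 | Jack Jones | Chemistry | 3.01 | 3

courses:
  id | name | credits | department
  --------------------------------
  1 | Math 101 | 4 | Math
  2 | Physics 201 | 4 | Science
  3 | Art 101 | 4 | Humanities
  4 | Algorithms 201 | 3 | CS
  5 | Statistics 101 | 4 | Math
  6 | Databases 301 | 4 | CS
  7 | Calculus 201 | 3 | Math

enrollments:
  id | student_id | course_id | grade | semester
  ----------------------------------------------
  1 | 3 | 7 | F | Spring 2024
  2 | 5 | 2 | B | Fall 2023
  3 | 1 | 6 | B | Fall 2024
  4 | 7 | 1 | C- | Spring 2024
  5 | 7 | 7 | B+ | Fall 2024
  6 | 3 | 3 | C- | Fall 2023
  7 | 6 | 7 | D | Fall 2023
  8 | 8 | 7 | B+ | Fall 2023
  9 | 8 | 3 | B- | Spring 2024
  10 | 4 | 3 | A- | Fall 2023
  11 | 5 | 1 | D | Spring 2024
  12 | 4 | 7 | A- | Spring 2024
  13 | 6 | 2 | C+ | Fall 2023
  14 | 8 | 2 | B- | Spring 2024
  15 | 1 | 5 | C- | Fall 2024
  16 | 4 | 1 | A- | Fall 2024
SELECT name, credits FROM courses WHERE credits <= 4

Execution result:
name | credits
Math 101 | 4
Physics 201 | 4
Art 101 | 4
Algorithms 201 | 3
Statistics 101 | 4
Databases 301 | 4
Calculus 201 | 3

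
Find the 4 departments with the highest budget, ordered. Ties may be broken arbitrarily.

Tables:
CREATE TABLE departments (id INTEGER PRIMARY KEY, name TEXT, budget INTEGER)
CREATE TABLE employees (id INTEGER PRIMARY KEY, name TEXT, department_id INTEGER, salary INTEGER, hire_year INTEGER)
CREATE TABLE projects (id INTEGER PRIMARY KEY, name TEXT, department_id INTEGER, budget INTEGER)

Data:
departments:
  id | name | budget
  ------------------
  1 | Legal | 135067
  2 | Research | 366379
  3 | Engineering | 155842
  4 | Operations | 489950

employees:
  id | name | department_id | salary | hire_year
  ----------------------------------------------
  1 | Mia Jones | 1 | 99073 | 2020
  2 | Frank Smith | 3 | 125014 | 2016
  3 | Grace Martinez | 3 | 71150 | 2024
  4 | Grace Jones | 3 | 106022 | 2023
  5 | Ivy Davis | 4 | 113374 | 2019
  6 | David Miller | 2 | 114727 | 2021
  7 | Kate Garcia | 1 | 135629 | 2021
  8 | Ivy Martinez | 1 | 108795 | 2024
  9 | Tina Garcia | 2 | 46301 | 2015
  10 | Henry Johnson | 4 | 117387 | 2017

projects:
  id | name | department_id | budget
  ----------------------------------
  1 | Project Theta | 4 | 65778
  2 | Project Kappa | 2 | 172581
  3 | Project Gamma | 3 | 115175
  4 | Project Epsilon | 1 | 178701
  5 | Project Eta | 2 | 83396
SELECT name, budget FROM departments ORDER BY budget DESC LIMIT 4

Execution result:
name | budget
Operations | 489950
Research | 366379
Engineering | 155842
Legal | 135067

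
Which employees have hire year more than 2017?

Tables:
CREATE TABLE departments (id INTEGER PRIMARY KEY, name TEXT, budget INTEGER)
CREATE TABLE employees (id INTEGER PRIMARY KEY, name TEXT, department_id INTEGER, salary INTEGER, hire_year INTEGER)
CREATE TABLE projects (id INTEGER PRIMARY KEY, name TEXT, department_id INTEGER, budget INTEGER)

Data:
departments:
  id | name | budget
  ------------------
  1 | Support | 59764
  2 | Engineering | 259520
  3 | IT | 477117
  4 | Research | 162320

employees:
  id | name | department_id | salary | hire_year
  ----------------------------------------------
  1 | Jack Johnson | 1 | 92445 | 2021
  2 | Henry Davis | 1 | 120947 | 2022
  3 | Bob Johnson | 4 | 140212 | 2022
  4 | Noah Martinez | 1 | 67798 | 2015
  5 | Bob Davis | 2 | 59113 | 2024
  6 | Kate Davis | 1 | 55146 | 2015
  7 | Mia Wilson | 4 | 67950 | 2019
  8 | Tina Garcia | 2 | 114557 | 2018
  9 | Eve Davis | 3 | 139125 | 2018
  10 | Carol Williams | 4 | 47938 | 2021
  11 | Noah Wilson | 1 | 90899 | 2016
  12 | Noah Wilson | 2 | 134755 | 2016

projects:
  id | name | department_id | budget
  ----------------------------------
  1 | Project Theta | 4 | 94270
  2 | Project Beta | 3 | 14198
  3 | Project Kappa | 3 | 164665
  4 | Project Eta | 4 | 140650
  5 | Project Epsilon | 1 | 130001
SELECT name, hire_year FROM employees WHERE hire_year > 2017

Execution result:
name | hire_year
Jack Johnson | 2021
Henry Davis | 2022
Bob Johnson | 2022
Bob Davis | 2024
Mia Wilson | 2019
Tina Garcia | 2018
Eve Davis | 2018
Carol Williams | 2021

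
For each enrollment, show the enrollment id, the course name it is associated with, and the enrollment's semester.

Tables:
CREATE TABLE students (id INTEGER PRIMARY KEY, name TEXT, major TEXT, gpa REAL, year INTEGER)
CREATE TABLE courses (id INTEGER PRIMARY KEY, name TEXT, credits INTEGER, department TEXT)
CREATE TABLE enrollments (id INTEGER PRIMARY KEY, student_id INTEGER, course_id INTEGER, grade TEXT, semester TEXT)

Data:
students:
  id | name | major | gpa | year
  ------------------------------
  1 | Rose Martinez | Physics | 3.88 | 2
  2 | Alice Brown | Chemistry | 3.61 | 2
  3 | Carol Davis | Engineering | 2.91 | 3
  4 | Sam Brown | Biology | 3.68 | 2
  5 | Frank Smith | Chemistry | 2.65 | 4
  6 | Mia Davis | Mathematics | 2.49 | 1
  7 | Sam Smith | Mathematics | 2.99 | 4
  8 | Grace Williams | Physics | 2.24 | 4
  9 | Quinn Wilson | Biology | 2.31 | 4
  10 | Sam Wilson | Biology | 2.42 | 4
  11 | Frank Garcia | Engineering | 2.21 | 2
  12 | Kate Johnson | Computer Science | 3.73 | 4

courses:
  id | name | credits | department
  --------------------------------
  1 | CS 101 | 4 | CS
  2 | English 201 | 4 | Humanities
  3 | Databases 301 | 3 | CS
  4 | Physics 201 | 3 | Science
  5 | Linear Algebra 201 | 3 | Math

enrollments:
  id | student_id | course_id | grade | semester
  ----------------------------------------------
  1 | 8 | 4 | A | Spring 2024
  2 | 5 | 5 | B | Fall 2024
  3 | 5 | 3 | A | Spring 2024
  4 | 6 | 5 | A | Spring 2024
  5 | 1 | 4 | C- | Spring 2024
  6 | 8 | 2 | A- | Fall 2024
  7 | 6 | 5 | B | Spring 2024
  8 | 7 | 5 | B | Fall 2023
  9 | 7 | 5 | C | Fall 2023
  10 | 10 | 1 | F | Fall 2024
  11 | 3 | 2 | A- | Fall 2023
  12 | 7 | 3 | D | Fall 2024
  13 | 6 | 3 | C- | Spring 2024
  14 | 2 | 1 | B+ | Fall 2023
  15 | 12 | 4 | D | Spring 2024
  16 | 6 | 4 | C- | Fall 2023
SELECT c.id, p.name AS course, c.semester FROM enrollments c JOIN courses p ON c.course_id = p.id

Execution result:
id | course | semester
1 | Physics 201 | Spring 2024
2 | Linear Algebra 201 | Fall 2024
3 | Databases 301 | Spring 2024
4 | Linear Algebra 201 | Spring 2024
5 | Physics 201 | Spring 2024
6 | English 201 | Fall 2024
7 | Linear Algebra 201 | Spring 2024
8 | Linear Algebra 201 | Fall 2023
9 | Linear Algebra 201 | Fall 2023
10 | CS 101 | Fall 2024
11 | English 201 | Fall 2023
12 | Databases 301 | Fall 2024
13 | Databases 301 | Spring 2024
14 | CS 101 | Fall 2023
15 | Physics 201 | Spring 2024
16 | Physics 201 | Fall 2023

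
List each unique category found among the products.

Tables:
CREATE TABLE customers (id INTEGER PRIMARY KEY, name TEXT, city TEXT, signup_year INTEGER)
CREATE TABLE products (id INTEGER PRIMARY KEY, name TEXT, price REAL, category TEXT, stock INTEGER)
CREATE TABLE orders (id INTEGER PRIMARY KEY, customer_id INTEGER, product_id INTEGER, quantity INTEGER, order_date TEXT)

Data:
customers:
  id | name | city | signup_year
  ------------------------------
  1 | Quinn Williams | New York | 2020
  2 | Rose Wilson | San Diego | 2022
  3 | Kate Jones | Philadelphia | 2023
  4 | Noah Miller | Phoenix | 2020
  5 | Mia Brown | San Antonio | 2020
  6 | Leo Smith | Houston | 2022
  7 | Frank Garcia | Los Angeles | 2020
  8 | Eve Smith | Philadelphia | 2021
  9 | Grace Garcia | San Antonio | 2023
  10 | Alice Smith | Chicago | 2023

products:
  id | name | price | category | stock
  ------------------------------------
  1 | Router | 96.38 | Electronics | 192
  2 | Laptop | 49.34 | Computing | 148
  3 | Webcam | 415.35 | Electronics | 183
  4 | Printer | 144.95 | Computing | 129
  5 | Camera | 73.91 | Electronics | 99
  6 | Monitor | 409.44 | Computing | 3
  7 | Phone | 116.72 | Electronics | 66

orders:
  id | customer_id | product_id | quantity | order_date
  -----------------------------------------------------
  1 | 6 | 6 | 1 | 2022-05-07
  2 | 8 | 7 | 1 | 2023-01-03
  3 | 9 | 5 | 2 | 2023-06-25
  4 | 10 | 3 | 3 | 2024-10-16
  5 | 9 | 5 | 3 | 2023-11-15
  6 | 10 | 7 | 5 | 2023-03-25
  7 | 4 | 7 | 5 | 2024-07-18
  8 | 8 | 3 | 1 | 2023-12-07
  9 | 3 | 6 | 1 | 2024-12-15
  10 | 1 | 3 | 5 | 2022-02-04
SELECT DISTINCT category FROM products

Execution result:
category
Electronics
Computing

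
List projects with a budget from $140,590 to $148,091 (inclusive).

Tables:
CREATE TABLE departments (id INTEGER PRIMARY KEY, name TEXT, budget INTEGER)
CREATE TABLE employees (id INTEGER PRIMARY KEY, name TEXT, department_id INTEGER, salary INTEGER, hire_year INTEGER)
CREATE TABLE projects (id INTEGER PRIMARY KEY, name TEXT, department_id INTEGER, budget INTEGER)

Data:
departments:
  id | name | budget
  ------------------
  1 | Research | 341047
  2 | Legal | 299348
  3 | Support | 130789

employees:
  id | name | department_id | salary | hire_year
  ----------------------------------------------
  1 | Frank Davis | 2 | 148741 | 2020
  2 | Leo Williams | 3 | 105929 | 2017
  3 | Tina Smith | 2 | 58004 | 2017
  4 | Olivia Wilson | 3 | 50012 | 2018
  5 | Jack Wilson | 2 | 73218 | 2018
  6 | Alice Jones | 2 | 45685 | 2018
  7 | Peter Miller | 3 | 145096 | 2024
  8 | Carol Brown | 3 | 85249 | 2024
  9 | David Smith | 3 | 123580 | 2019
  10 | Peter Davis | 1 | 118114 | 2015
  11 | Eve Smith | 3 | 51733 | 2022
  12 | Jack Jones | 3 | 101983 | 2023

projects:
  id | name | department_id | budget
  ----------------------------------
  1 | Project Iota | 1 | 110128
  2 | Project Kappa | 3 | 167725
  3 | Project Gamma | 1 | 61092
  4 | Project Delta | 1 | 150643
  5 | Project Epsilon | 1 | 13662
SELECT name, budget FROM projects WHERE budget BETWEEN 140590 AND 148091

Execution result:
(no rows)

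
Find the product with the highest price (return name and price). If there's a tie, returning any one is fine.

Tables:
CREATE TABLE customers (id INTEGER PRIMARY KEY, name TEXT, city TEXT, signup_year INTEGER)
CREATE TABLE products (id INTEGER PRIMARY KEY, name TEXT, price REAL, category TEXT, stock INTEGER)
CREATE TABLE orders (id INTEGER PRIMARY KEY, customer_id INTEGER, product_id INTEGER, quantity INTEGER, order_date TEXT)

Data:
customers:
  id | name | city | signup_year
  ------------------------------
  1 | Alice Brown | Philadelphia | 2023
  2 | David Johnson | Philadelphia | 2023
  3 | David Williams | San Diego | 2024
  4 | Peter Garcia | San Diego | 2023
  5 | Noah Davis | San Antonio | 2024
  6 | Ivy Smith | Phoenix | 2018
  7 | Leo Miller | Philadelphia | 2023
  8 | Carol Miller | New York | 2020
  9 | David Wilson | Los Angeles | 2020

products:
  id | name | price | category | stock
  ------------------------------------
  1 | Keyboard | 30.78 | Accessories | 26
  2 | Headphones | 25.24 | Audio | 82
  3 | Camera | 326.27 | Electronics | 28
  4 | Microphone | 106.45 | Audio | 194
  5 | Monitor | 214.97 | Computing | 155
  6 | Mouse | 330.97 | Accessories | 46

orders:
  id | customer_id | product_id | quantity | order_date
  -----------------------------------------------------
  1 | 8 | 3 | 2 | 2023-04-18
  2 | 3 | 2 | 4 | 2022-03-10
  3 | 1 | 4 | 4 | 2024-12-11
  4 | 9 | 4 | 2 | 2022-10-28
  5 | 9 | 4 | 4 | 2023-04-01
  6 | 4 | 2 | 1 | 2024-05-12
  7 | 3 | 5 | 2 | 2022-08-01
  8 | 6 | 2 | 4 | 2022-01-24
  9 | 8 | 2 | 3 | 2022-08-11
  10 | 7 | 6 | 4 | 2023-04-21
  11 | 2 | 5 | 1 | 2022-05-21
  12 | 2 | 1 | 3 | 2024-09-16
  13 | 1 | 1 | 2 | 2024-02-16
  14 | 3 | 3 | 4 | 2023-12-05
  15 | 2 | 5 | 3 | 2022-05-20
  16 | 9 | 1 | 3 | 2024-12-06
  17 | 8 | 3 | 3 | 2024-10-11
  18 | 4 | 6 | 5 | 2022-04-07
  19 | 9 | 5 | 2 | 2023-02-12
SELECT name, price FROM products ORDER BY price DESC LIMIT 1

Execution result:
name | price
Mouse | 330.97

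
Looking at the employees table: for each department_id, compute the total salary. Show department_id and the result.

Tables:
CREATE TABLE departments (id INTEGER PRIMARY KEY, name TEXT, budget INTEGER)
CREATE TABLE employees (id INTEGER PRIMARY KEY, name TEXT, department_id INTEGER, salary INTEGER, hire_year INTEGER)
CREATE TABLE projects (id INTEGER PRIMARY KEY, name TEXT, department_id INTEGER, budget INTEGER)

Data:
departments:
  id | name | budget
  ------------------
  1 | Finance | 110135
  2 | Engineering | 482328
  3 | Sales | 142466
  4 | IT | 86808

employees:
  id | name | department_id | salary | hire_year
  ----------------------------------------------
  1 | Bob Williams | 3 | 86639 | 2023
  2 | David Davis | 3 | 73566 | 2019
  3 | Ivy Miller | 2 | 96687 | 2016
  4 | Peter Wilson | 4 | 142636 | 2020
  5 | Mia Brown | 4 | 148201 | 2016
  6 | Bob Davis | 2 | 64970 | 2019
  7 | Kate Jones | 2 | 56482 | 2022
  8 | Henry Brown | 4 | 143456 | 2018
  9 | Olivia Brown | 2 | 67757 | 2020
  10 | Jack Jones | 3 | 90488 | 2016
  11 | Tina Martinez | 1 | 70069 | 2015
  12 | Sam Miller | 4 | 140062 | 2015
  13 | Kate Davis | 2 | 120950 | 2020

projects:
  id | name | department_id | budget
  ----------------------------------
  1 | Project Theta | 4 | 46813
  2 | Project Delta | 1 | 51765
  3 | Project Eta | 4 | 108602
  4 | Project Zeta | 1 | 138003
SELECT department_id, SUM(salary) AS sum_salary FROM employees GROUP BY department_id

Execution result:
department_id | sum_salary
1 | 70069
2 | 406846
3 | 250693
4 | 574355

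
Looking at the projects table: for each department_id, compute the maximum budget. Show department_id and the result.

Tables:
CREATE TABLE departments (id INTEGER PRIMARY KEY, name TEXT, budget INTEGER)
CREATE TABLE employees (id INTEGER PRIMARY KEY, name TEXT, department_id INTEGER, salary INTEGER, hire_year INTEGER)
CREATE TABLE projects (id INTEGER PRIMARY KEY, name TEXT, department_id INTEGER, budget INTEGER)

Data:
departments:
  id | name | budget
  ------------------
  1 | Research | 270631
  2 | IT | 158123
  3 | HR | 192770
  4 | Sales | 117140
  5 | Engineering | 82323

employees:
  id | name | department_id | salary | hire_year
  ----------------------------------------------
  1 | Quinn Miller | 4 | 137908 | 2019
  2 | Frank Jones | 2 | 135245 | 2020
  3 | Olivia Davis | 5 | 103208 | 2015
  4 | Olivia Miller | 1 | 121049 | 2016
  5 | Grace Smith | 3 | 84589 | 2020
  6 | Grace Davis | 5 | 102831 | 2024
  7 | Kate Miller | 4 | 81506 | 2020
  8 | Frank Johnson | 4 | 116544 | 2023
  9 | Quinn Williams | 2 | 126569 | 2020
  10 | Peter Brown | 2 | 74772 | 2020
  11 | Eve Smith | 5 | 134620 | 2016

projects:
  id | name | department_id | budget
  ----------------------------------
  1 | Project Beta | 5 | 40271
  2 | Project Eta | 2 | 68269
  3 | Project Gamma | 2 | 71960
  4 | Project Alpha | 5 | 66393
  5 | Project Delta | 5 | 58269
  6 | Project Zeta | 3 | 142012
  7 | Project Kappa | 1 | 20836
SELECT department_id, MAX(budget) AS max_budget FROM projects GROUP BY department_id

Execution result:
department_id | max_budget
1 | 20836
2 | 71960
3 | 142012
5 | 66393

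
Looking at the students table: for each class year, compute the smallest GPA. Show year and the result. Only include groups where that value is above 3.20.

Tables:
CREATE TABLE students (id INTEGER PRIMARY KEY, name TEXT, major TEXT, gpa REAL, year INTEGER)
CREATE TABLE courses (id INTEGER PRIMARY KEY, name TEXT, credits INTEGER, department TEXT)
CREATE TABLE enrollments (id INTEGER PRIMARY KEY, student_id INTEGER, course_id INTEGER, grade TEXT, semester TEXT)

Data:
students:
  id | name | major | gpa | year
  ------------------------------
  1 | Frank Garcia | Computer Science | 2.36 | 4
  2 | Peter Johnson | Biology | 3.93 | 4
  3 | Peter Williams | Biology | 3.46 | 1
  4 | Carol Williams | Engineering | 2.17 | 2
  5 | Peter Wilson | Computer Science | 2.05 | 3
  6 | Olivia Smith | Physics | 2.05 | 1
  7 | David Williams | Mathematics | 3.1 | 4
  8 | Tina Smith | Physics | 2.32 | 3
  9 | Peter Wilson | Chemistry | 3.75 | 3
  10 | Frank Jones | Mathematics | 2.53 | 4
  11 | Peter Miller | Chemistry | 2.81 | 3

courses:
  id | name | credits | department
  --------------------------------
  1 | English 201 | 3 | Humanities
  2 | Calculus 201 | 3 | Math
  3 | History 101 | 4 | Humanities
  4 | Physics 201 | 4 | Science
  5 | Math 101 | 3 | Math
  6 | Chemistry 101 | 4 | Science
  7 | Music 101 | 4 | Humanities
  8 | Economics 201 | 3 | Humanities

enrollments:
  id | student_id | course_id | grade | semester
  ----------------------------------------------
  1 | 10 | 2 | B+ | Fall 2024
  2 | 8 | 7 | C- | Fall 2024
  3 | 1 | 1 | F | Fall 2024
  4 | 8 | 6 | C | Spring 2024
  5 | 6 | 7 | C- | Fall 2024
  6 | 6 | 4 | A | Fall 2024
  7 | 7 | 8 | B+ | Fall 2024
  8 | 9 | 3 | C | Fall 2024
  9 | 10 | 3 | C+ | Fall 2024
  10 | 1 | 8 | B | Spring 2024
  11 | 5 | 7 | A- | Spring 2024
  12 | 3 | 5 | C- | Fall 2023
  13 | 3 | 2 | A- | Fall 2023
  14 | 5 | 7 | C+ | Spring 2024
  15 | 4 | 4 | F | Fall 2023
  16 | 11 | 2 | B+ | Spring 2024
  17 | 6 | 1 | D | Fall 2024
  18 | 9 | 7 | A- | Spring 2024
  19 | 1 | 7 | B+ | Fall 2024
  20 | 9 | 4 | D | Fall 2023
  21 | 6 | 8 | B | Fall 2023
SELECT year, MIN(gpa) AS min_gpa FROM students GROUP BY year HAVING MIN(gpa) > 3.2

Execution result:
(no rows)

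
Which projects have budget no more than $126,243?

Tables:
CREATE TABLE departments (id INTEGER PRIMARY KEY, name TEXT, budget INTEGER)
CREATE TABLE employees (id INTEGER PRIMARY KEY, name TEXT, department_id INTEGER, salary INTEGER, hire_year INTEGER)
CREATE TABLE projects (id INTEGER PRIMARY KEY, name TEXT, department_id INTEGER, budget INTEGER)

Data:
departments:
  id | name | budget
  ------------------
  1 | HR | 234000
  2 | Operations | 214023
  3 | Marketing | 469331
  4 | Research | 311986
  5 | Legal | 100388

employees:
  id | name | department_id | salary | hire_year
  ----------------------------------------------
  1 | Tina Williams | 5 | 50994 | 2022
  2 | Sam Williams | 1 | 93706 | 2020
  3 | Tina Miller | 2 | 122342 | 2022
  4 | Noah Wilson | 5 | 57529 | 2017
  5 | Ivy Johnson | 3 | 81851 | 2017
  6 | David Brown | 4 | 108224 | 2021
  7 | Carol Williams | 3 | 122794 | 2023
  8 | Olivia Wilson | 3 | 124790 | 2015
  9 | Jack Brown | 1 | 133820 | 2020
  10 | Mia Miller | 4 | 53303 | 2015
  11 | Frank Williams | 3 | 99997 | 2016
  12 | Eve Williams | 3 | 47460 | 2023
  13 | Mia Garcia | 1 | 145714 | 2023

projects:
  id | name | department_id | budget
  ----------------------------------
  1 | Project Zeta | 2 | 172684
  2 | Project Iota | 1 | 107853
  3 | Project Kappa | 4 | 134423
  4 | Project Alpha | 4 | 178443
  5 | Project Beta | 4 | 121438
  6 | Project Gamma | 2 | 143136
SELECT name, budget FROM projects WHERE budget <= 126243

Execution result:
name | budget
Project Iota | 107853
Project Beta | 121438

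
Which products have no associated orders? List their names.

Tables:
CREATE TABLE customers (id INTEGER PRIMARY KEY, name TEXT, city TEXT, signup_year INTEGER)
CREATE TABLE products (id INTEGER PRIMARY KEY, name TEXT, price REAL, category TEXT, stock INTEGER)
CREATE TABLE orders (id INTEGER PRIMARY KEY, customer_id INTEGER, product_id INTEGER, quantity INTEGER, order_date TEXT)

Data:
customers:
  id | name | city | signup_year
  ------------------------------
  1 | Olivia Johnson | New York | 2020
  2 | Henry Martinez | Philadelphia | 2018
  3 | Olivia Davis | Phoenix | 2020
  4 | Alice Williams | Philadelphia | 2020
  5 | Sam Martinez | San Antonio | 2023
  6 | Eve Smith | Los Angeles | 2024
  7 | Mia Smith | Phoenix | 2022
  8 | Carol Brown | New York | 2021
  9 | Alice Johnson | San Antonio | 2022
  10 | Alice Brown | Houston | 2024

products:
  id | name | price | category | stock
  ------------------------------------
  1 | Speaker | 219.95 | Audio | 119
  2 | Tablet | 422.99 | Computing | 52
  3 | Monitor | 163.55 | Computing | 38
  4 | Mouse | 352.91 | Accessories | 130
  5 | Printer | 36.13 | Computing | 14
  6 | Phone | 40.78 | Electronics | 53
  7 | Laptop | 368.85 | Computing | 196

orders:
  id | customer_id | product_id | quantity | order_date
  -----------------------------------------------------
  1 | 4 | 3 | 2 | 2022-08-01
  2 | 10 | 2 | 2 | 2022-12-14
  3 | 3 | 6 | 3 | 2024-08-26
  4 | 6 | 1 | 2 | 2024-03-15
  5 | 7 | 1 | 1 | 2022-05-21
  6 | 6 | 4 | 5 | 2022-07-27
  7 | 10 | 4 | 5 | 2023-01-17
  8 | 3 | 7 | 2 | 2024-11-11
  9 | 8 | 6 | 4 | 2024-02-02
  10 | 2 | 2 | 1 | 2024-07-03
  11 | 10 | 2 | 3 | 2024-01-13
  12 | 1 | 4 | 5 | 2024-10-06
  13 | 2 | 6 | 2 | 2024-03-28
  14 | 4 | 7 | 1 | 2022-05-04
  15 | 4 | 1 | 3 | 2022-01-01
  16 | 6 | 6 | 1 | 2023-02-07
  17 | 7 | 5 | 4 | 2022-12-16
SELECT p.name FROM products p LEFT JOIN orders c ON c.product_id = p.id WHERE c.id IS NULL

Execution result:
(no rows)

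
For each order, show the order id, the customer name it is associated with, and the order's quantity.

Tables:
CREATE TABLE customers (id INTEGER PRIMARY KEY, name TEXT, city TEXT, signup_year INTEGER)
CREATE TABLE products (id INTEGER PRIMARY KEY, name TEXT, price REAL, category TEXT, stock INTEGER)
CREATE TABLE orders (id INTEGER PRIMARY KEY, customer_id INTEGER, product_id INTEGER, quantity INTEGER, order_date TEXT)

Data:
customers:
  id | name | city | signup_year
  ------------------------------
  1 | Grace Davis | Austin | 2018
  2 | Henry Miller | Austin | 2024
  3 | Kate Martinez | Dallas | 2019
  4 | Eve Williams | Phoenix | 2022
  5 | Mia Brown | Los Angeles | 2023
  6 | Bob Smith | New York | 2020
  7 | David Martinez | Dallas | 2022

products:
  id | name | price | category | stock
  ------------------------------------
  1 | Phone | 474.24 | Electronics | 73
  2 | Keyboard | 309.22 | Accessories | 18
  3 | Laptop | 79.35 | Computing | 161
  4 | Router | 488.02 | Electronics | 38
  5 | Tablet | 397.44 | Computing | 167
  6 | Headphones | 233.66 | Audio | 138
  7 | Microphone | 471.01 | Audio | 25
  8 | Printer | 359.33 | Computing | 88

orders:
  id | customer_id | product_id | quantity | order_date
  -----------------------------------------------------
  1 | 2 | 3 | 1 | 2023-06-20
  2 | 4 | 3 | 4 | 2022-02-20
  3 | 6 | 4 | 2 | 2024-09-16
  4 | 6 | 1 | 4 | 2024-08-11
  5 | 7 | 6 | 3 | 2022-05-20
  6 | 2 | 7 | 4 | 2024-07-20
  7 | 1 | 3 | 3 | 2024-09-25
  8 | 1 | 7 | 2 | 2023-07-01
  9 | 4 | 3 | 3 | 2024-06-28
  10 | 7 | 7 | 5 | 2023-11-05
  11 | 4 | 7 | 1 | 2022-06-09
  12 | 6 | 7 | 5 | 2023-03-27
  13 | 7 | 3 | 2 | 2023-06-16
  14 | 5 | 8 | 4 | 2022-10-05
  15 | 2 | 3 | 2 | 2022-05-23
SELECT c.id, p.name AS customer, c.quantity FROM orders c JOIN customers p ON c.customer_id = p.id

Execution result:
id | customer | quantity
1 | Henry Miller | 1
2 | Eve Williams | 4
3 | Bob Smith | 2
4 | Bob Smith | 4
5 | David Martinez | 3
6 | Henry Miller | 4
7 | Grace Davis | 3
8 | Grace Davis | 2
9 | Eve Williams | 3
10 | David Martinez | 5
11 | Eve Williams | 1
12 | Bob Smith | 5
13 | David Martinez | 2
14 | Mia Brown | 4
15 | Henry Miller | 2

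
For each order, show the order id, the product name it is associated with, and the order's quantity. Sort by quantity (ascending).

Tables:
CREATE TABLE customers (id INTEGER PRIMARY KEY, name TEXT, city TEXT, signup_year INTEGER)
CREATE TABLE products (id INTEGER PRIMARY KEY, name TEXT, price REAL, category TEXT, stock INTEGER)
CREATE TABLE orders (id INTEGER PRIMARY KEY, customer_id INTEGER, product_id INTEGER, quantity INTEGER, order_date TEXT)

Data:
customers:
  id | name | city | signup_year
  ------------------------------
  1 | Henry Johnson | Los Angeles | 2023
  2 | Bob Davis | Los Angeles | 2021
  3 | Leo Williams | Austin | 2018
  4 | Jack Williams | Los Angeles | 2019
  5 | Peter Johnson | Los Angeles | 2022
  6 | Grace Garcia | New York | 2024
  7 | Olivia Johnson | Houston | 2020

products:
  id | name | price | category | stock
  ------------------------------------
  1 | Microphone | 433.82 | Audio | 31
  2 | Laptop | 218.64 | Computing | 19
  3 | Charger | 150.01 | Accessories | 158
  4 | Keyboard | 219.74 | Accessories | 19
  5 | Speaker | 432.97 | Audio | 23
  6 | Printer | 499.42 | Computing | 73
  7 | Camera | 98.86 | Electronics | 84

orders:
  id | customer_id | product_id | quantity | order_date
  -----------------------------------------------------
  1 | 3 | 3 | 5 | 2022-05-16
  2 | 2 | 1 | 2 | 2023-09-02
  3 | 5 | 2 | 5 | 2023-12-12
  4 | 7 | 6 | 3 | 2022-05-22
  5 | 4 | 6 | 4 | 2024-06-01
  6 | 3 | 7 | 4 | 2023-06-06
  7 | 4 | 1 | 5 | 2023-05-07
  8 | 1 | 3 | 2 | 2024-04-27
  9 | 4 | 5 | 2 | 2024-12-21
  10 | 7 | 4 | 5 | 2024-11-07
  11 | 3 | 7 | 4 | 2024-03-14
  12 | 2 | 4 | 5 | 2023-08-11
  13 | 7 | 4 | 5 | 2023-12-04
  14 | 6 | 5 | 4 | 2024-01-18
SELECT c.id, p.name AS product, c.quantity FROM orders c JOIN products p ON c.product_id = p.id ORDER BY c.quantity ASC

Execution result:
id | product | quantity
2 | Microphone | 2
8 | Charger | 2
9 | Speaker | 2
4 | Printer | 3
5 | Printer | 4
6 | Camera | 4
11 | Camera | 4
14 | Speaker | 4
1 | Charger | 5
3 | Laptop | 5
7 | Microphone | 5
10 | Keyboard | 5
12 | Keyboard | 5
13 | Keyboard | 5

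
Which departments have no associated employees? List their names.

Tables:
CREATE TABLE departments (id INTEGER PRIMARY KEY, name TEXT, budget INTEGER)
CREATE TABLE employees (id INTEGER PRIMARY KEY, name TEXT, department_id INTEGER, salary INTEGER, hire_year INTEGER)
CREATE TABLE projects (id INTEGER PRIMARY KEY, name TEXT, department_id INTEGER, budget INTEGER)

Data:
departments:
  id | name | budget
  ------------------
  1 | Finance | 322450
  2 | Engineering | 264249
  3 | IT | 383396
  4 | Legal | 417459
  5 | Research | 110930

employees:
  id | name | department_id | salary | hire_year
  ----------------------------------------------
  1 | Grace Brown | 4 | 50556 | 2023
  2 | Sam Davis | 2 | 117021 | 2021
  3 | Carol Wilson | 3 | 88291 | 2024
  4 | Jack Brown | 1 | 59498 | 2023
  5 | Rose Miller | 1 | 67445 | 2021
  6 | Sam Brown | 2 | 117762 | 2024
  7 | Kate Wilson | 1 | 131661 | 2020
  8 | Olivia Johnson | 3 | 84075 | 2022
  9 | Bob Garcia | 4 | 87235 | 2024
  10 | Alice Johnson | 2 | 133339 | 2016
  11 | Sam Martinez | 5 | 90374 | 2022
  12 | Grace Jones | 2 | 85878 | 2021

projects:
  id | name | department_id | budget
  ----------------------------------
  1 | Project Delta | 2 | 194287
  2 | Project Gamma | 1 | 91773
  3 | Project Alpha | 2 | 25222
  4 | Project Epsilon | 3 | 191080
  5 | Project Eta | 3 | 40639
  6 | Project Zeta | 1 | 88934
SELECT p.name FROM departments p LEFT JOIN employees c ON c.department_id = p.id WHERE c.id IS NULL

Execution result:
(no rows)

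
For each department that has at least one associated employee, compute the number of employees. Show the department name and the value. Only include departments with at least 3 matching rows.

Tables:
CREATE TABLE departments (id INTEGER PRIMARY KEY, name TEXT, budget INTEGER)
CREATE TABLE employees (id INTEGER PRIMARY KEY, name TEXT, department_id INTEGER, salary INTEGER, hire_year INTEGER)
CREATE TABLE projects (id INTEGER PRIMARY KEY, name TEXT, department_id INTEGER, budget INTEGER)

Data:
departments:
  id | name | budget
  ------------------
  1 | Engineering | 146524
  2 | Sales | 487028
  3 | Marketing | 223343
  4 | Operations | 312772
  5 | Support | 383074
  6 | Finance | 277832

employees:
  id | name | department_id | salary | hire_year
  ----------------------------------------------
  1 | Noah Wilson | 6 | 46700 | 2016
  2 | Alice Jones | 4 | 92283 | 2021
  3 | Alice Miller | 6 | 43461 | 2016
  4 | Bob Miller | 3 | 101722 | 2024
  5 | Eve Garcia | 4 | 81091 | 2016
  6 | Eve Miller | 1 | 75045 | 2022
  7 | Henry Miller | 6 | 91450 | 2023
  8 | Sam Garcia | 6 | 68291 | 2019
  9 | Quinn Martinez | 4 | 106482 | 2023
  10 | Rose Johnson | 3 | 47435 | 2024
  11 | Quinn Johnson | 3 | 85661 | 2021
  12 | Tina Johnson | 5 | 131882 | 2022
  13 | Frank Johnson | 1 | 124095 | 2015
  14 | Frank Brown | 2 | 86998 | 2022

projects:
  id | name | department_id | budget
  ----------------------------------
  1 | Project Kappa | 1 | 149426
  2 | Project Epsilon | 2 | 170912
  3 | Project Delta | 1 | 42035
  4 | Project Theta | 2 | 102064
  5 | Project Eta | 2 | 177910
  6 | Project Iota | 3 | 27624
SELECT p.name, COUNT(*) AS n FROM employees c JOIN departments p ON c.department_id = p.id GROUP BY p.id, p.name HAVING COUNT(*) >= 3

Execution result:
name | n
Marketing | 3
Operations | 3
Finance | 4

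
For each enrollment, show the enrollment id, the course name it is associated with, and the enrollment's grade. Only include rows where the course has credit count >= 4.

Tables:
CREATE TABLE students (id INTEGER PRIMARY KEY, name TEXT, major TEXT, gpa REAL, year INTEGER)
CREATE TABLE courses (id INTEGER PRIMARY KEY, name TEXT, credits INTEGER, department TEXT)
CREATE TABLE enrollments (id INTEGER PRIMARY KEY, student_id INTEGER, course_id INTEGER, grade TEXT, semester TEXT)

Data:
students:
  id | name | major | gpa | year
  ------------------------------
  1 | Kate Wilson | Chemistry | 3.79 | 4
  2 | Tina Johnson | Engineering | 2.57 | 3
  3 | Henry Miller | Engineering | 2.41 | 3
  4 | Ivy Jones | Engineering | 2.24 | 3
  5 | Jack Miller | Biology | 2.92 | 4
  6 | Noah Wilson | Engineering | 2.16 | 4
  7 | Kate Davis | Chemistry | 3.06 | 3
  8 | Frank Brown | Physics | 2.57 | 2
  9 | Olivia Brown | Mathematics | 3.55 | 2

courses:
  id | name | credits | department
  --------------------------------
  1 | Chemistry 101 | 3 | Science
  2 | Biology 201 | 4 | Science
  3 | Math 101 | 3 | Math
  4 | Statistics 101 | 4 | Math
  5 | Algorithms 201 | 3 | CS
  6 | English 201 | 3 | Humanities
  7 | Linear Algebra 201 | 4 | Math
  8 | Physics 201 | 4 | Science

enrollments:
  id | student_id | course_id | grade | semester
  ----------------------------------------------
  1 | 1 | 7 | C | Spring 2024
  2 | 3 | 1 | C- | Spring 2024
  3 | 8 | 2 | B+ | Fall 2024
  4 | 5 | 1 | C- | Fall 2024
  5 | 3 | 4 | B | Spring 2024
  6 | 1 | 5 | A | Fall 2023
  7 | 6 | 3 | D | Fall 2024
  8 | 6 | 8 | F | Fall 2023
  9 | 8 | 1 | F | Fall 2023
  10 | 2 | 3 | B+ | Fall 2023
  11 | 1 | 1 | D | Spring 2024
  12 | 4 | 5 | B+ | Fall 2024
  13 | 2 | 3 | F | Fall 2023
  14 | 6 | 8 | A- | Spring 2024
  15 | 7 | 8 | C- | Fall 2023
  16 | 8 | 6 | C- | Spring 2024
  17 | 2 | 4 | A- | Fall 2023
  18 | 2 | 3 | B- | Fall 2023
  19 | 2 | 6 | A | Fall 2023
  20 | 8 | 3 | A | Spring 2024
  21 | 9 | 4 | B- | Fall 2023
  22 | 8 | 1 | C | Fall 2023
SELECT c.id, p.name AS course, c.grade FROM enrollments c JOIN courses p ON c.course_id = p.id WHERE p.credits >= 4

Execution result:
id | course | grade
1 | Linear Algebra 201 | C
3 | Biology 201 | B+
5 | Statistics 101 | B
8 | Physics 201 | F
14 | Physics 201 | A-
15 | Physics 201 | C-
17 | Statistics 101 | A-
21 | Statistics 101 | B-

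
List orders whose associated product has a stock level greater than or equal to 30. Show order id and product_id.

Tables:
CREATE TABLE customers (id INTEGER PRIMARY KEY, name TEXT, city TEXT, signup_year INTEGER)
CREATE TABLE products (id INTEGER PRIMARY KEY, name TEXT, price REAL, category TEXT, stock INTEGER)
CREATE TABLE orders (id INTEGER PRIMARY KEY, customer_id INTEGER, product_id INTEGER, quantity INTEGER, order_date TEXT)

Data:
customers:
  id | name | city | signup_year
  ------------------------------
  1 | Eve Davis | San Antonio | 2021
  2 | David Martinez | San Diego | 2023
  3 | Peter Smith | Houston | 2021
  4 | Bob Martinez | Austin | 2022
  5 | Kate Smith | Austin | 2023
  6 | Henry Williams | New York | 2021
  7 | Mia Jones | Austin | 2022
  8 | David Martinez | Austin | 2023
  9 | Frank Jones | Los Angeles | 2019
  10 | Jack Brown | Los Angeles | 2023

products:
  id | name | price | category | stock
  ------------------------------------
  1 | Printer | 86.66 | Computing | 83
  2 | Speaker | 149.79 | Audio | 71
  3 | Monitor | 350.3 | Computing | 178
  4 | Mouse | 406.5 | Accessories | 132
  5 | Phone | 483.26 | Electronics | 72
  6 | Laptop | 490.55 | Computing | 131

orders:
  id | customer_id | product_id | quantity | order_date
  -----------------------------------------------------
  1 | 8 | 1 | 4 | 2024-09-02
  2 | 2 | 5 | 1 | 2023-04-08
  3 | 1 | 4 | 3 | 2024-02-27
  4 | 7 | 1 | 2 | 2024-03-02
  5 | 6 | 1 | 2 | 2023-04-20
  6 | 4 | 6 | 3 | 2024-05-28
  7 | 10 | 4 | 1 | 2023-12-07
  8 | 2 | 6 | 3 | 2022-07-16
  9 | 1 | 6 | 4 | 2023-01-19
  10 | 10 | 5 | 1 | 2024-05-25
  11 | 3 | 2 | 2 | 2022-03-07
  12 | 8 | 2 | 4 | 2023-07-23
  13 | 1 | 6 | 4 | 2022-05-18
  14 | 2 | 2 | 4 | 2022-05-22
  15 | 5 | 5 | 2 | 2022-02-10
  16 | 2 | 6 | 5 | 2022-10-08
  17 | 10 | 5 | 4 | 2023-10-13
SELECT id, product_id FROM orders WHERE product_id IN (SELECT id FROM products WHERE stock >= 30)

Execution result:
id | product_id
1 | 1
2 | 5
3 | 4
4 | 1
5 | 1
6 | 6
7 | 4
8 | 6
9 | 6
10 | 5
11 | 2
12 | 2
13 | 6
14 | 2
15 | 5
16 | 6
17 | 5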